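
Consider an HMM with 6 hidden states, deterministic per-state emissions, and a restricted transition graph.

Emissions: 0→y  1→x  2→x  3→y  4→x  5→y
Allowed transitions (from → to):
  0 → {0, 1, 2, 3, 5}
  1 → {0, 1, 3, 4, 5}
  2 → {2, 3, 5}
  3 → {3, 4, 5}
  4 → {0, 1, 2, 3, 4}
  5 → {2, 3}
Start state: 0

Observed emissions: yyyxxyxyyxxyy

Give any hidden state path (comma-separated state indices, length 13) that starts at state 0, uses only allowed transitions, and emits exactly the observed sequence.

  t0 'y' -> {0,3,5}, take 0 (start)
  t1 'y' -> {0,3,5}, take 3 (0->3 ok)
  t2 'y' -> {0,3,5}, take 5 (3->5 ok)
  t3 'x' -> {1,2,4}, take 2 (5->2 ok)
  t4 'x' -> {1,2,4}, take 2 (2->2 ok)
  t5 'y' -> {0,3,5}, take 5 (2->5 ok)
  t6 'x' -> {1,2,4}, take 2 (5->2 ok)
  t7 'y' -> {0,3,5}, take 3 (2->3 ok)
  t8 'y' -> {0,3,5}, take 3 (3->3 ok)
  t9 'x' -> {1,2,4}, take 4 (3->4 ok)
  t10 'x' -> {1,2,4}, take 2 (4->2 ok)
  t11 'y' -> {0,3,5}, take 3 (2->3 ok)
  t12 'y' -> {0,3,5}, take 3 (3->3 ok)

0,3,5,2,2,5,2,3,3,4,2,3,3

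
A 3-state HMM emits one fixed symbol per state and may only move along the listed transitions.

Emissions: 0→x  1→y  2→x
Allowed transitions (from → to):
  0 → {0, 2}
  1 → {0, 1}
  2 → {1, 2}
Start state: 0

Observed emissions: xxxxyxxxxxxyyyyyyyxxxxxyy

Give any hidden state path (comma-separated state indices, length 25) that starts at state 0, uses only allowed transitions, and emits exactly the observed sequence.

0,0,0,2,1,0,0,0,0,2,2,1,1,1,1,1,1,1,0,2,2,2,2,1,1

  0: obs=x cand={0,2} pick 0 [start]
  1: obs=x cand={0,2} pick 0 [0->0 ok]
  2: obs=x cand={0,2} pick 0 [0->0 ok]
  3: obs=x cand={0,2} pick 2 [0->2 ok]
  4: obs=y cand={1} pick 1 [2->1 ok]
  5: obs=x cand={0,2} pick 0 [1->0 ok]
  6: obs=x cand={0,2} pick 0 [0->0 ok]
  7: obs=x cand={0,2} pick 0 [0->0 ok]
  8: obs=x cand={0,2} pick 0 [0->0 ok]
  9: obs=x cand={0,2} pick 2 [0->2 ok]
  10: obs=x cand={0,2} pick 2 [2->2 ok]
  11: obs=y cand={1} pick 1 [2->1 ok]
  12: obs=y cand={1} pick 1 [1->1 ok]
  13: obs=y cand={1} pick 1 [1->1 ok]
  14: obs=y cand={1} pick 1 [1->1 ok]
  15: obs=y cand={1} pick 1 [1->1 ok]
  16: obs=y cand={1} pick 1 [1->1 ok]
  17: obs=y cand={1} pick 1 [1->1 ok]
  18: obs=x cand={0,2} pick 0 [1->0 ok]
  19: obs=x cand={0,2} pick 2 [0->2 ok]
  20: obs=x cand={0,2} pick 2 [2->2 ok]
  21: obs=x cand={0,2} pick 2 [2->2 ok]
  22: obs=x cand={0,2} pick 2 [2->2 ok]
  23: obs=y cand={1} pick 1 [2->1 ok]
  24: obs=y cand={1} pick 1 [1->1 ok]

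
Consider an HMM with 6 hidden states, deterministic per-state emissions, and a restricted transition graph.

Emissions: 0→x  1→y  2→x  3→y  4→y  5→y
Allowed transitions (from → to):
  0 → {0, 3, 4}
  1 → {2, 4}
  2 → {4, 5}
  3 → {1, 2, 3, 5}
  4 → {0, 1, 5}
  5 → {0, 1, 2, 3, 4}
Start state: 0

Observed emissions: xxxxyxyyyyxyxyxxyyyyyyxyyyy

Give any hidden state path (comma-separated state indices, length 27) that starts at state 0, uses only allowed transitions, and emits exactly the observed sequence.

0,0,0,0,4,0,4,1,4,1,2,5,2,5,0,0,4,5,3,5,4,5,2,5,4,5,4

  [0] x  {0,2}  => 0  start
  [1] x  {0,2}  => 0  0->0 ok
  [2] x  {0,2}  => 0  0->0 ok
  [3] x  {0,2}  => 0  0->0 ok
  [4] y  {1,3,4,5}  => 4  0->4 ok
  [5] x  {0,2}  => 0  4->0 ok
  [6] y  {1,3,4,5}  => 4  0->4 ok
  [7] y  {1,3,4,5}  => 1  4->1 ok
  [8] y  {1,3,4,5}  => 4  1->4 ok
  [9] y  {1,3,4,5}  => 1  4->1 ok
  [10] x  {0,2}  => 2  1->2 ok
  [11] y  {1,3,4,5}  => 5  2->5 ok
  [12] x  {0,2}  => 2  5->2 ok
  [13] y  {1,3,4,5}  => 5  2->5 ok
  [14] x  {0,2}  => 0  5->0 ok
  [15] x  {0,2}  => 0  0->0 ok
  [16] y  {1,3,4,5}  => 4  0->4 ok
  [17] y  {1,3,4,5}  => 5  4->5 ok
  [18] y  {1,3,4,5}  => 3  5->3 ok
  [19] y  {1,3,4,5}  => 5  3->5 ok
  [20] y  {1,3,4,5}  => 4  5->4 ok
  [21] y  {1,3,4,5}  => 5  4->5 ok
  [22] x  {0,2}  => 2  5->2 ok
  [23] y  {1,3,4,5}  => 5  2->5 ok
  [24] y  {1,3,4,5}  => 4  5->4 ok
  [25] y  {1,3,4,5}  => 5  4->5 ok
  [26] y  {1,3,4,5}  => 4  5->4 ok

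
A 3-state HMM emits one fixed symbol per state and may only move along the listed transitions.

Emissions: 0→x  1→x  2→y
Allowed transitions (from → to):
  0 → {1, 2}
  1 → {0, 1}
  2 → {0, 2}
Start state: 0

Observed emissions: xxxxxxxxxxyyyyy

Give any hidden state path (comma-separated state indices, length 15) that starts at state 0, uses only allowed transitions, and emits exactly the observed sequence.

0,1,0,1,1,1,1,0,1,0,2,2,2,2,2

  0: obs=x cand={0,1} pick 0 [start]
  1: obs=x cand={0,1} pick 1 [0->1 ok]
  2: obs=x cand={0,1} pick 0 [1->0 ok]
  3: obs=x cand={0,1} pick 1 [0->1 ok]
  4: obs=x cand={0,1} pick 1 [1->1 ok]
  5: obs=x cand={0,1} pick 1 [1->1 ok]
  6: obs=x cand={0,1} pick 1 [1->1 ok]
  7: obs=x cand={0,1} pick 0 [1->0 ok]
  8: obs=x cand={0,1} pick 1 [0->1 ok]
  9: obs=x cand={0,1} pick 0 [1->0 ok]
  10: obs=y cand={2} pick 2 [0->2 ok]
  11: obs=y cand={2} pick 2 [2->2 ok]
  12: obs=y cand={2} pick 2 [2->2 ok]
  13: obs=y cand={2} pick 2 [2->2 ok]
  14: obs=y cand={2} pick 2 [2->2 ok]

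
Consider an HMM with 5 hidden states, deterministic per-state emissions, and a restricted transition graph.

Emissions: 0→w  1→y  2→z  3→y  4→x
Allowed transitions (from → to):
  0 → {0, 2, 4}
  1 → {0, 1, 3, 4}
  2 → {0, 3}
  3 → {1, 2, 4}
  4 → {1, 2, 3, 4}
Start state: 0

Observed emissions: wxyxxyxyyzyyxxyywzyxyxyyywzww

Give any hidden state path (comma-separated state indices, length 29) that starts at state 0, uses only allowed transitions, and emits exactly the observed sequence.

0,4,3,4,4,3,4,1,3,2,3,1,4,4,1,1,0,2,3,4,3,4,3,1,1,0,2,0,0

  [0] w  {0}  => 0  start
  [1] x  {4}  => 4  0->4 ok
  [2] y  {1,3}  => 3  4->3 ok
  [3] x  {4}  => 4  3->4 ok
  [4] x  {4}  => 4  4->4 ok
  [5] y  {1,3}  => 3  4->3 ok
  [6] x  {4}  => 4  3->4 ok
  [7] y  {1,3}  => 1  4->1 ok
  [8] y  {1,3}  => 3  1->3 ok
  [9] z  {2}  => 2  3->2 ok
  [10] y  {1,3}  => 3  2->3 ok
  [11] y  {1,3}  => 1  3->1 ok
  [12] x  {4}  => 4  1->4 ok
  [13] x  {4}  => 4  4->4 ok
  [14] y  {1,3}  => 1  4->1 ok
  [15] y  {1,3}  => 1  1->1 ok
  [16] w  {0}  => 0  1->0 ok
  [17] z  {2}  => 2  0->2 ok
  [18] y  {1,3}  => 3  2->3 ok
  [19] x  {4}  => 4  3->4 ok
  [20] y  {1,3}  => 3  4->3 ok
  [21] x  {4}  => 4  3->4 ok
  [22] y  {1,3}  => 3  4->3 ok
  [23] y  {1,3}  => 1  3->1 ok
  [24] y  {1,3}  => 1  1->1 ok
  [25] w  {0}  => 0  1->0 ok
  [26] z  {2}  => 2  0->2 ok
  [27] w  {0}  => 0  2->0 ok
  [28] w  {0}  => 0  0->0 ok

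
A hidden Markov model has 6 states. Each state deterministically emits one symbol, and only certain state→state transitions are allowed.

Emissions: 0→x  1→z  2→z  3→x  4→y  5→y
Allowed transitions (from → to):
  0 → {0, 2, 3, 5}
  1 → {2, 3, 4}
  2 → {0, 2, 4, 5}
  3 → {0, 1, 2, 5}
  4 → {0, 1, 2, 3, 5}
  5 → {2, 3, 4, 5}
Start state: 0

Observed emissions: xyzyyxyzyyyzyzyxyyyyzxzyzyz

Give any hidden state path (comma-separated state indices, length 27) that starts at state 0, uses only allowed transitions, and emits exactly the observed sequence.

0,5,2,5,4,3,5,2,5,5,4,2,5,2,4,3,5,4,5,4,1,3,2,4,1,4,2

  0: obs=x cand={0,3} pick 0 [start]
  1: obs=y cand={4,5} pick 5 [0->5 ok]
  2: obs=z cand={1,2} pick 2 [5->2 ok]
  3: obs=y cand={4,5} pick 5 [2->5 ok]
  4: obs=y cand={4,5} pick 4 [5->4 ok]
  5: obs=x cand={0,3} pick 3 [4->3 ok]
  6: obs=y cand={4,5} pick 5 [3->5 ok]
  7: obs=z cand={1,2} pick 2 [5->2 ok]
  8: obs=y cand={4,5} pick 5 [2->5 ok]
  9: obs=y cand={4,5} pick 5 [5->5 ok]
  10: obs=y cand={4,5} pick 4 [5->4 ok]
  11: obs=z cand={1,2} pick 2 [4->2 ok]
  12: obs=y cand={4,5} pick 5 [2->5 ok]
  13: obs=z cand={1,2} pick 2 [5->2 ok]
  14: obs=y cand={4,5} pick 4 [2->4 ok]
  15: obs=x cand={0,3} pick 3 [4->3 ok]
  16: obs=y cand={4,5} pick 5 [3->5 ok]
  17: obs=y cand={4,5} pick 4 [5->4 ok]
  18: obs=y cand={4,5} pick 5 [4->5 ok]
  19: obs=y cand={4,5} pick 4 [5->4 ok]
  20: obs=z cand={1,2} pick 1 [4->1 ok]
  21: obs=x cand={0,3} pick 3 [1->3 ok]
  22: obs=z cand={1,2} pick 2 [3->2 ok]
  23: obs=y cand={4,5} pick 4 [2->4 ok]
  24: obs=z cand={1,2} pick 1 [4->1 ok]
  25: obs=y cand={4,5} pick 4 [1->4 ok]
  26: obs=z cand={1,2} pick 2 [4->2 ok]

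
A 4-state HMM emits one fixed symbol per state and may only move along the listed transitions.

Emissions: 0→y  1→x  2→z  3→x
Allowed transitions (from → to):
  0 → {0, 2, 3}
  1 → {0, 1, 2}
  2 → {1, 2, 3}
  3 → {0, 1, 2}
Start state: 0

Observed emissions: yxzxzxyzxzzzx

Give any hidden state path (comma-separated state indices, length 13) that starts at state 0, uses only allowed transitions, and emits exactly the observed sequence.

  0: obs=y cand={0} pick 0 [start]
  1: obs=x cand={1,3} pick 3 [0->3 ok]
  2: obs=z cand={2} pick 2 [3->2 ok]
  3: obs=x cand={1,3} pick 1 [2->1 ok]
  4: obs=z cand={2} pick 2 [1->2 ok]
  5: obs=x cand={1,3} pick 1 [2->1 ok]
  6: obs=y cand={0} pick 0 [1->0 ok]
  7: obs=z cand={2} pick 2 [0->2 ok]
  8: obs=x cand={1,3} pick 3 [2->3 ok]
  9: obs=z cand={2} pick 2 [3->2 ok]
  10: obs=z cand={2} pick 2 [2->2 ok]
  11: obs=z cand={2} pick 2 [2->2 ok]
  12: obs=x cand={1,3} pick 1 [2->1 ok]

0,3,2,1,2,1,0,2,3,2,2,2,1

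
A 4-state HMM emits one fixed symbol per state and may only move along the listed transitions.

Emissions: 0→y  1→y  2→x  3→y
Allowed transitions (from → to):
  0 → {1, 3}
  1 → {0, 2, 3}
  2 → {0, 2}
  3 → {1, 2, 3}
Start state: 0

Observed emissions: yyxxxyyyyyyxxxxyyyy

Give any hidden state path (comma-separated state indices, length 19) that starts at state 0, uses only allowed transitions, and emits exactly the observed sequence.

  [0] y  {0,1,3}  => 0  start
  [1] y  {0,1,3}  => 1  0->1 ok
  [2] x  {2}  => 2  1->2 ok
  [3] x  {2}  => 2  2->2 ok
  [4] x  {2}  => 2  2->2 ok
  [5] y  {0,1,3}  => 0  2->0 ok
  [6] y  {0,1,3}  => 1  0->1 ok
  [7] y  {0,1,3}  => 0  1->0 ok
  [8] y  {0,1,3}  => 1  0->1 ok
  [9] y  {0,1,3}  => 0  1->0 ok
  [10] y  {0,1,3}  => 1  0->1 ok
  [11] x  {2}  => 2  1->2 ok
  [12] x  {2}  => 2  2->2 ok
  [13] x  {2}  => 2  2->2 ok
  [14] x  {2}  => 2  2->2 ok
  [15] y  {0,1,3}  => 0  2->0 ok
  [16] y  {0,1,3}  => 3  0->3 ok
  [17] y  {0,1,3}  => 1  3->1 ok
  [18] y  {0,1,3}  => 0  1->0 ok

0,1,2,2,2,0,1,0,1,0,1,2,2,2,2,0,3,1,0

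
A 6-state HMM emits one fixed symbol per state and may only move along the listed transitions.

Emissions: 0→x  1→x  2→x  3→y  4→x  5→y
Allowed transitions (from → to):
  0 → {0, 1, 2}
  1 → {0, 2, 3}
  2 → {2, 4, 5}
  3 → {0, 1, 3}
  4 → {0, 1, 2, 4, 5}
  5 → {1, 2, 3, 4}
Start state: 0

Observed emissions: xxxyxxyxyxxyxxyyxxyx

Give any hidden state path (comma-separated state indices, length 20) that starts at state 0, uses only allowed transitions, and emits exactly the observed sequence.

  0: obs=x cand={0,1,2,4} pick 0 [start]
  1: obs=x cand={0,1,2,4} pick 2 [0->2 ok]
  2: obs=x cand={0,1,2,4} pick 2 [2->2 ok]
  3: obs=y cand={3,5} pick 5 [2->5 ok]
  4: obs=x cand={0,1,2,4} pick 4 [5->4 ok]
  5: obs=x cand={0,1,2,4} pick 2 [4->2 ok]
  6: obs=y cand={3,5} pick 5 [2->5 ok]
  7: obs=x cand={0,1,2,4} pick 4 [5->4 ok]
  8: obs=y cand={3,5} pick 5 [4->5 ok]
  9: obs=x cand={0,1,2,4} pick 4 [5->4 ok]
  10: obs=x cand={0,1,2,4} pick 2 [4->2 ok]
  11: obs=y cand={3,5} pick 5 [2->5 ok]
  12: obs=x cand={0,1,2,4} pick 1 [5->1 ok]
  13: obs=x cand={0,1,2,4} pick 2 [1->2 ok]
  14: obs=y cand={3,5} pick 5 [2->5 ok]
  15: obs=y cand={3,5} pick 3 [5->3 ok]
  16: obs=x cand={0,1,2,4} pick 1 [3->1 ok]
  17: obs=x cand={0,1,2,4} pick 2 [1->2 ok]
  18: obs=y cand={3,5} pick 5 [2->5 ok]
  19: obs=x cand={0,1,2,4} pick 2 [5->2 ok]

0,2,2,5,4,2,5,4,5,4,2,5,1,2,5,3,1,2,5,2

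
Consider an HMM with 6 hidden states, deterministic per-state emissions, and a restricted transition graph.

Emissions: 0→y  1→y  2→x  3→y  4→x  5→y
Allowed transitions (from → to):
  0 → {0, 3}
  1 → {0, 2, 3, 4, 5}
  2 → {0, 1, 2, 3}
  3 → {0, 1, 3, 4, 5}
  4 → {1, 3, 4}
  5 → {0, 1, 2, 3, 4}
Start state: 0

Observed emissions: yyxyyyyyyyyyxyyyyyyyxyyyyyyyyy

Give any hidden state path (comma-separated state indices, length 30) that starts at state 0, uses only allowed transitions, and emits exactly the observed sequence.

0,3,4,3,3,0,0,0,0,0,3,5,2,1,0,0,0,0,0,3,4,3,5,3,3,0,3,3,0,0

  pos 0: y in {0,1,3,5}, choose 0; start
  pos 1: y in {0,1,3,5}, choose 3; 0->3 ok
  pos 2: x in {2,4}, choose 4; 3->4 ok
  pos 3: y in {0,1,3,5}, choose 3; 4->3 ok
  pos 4: y in {0,1,3,5}, choose 3; 3->3 ok
  pos 5: y in {0,1,3,5}, choose 0; 3->0 ok
  pos 6: y in {0,1,3,5}, choose 0; 0->0 ok
  pos 7: y in {0,1,3,5}, choose 0; 0->0 ok
  pos 8: y in {0,1,3,5}, choose 0; 0->0 ok
  pos 9: y in {0,1,3,5}, choose 0; 0->0 ok
  pos 10: y in {0,1,3,5}, choose 3; 0->3 ok
  pos 11: y in {0,1,3,5}, choose 5; 3->5 ok
  pos 12: x in {2,4}, choose 2; 5->2 ok
  pos 13: y in {0,1,3,5}, choose 1; 2->1 ok
  pos 14: y in {0,1,3,5}, choose 0; 1->0 ok
  pos 15: y in {0,1,3,5}, choose 0; 0->0 ok
  pos 16: y in {0,1,3,5}, choose 0; 0->0 ok
  pos 17: y in {0,1,3,5}, choose 0; 0->0 ok
  pos 18: y in {0,1,3,5}, choose 0; 0->0 ok
  pos 19: y in {0,1,3,5}, choose 3; 0->3 ok
  pos 20: x in {2,4}, choose 4; 3->4 ok
  pos 21: y in {0,1,3,5}, choose 3; 4->3 ok
  pos 22: y in {0,1,3,5}, choose 5; 3->5 ok
  pos 23: y in {0,1,3,5}, choose 3; 5->3 ok
  pos 24: y in {0,1,3,5}, choose 3; 3->3 ok
  pos 25: y in {0,1,3,5}, choose 0; 3->0 ok
  pos 26: y in {0,1,3,5}, choose 3; 0->3 ok
  pos 27: y in {0,1,3,5}, choose 3; 3->3 ok
  pos 28: y in {0,1,3,5}, choose 0; 3->0 ok
  pos 29: y in {0,1,3,5}, choose 0; 0->0 ok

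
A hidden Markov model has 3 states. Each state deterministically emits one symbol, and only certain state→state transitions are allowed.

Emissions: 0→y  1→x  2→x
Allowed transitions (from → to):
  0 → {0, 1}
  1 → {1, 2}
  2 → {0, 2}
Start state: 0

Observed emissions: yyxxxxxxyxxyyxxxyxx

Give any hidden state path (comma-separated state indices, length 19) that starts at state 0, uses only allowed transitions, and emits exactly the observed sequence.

  t0 'y' -> {0}, take 0 (start)
  t1 'y' -> {0}, take 0 (0->0 ok)
  t2 'x' -> {1,2}, take 1 (0->1 ok)
  t3 'x' -> {1,2}, take 1 (1->1 ok)
  t4 'x' -> {1,2}, take 1 (1->1 ok)
  t5 'x' -> {1,2}, take 1 (1->1 ok)
  t6 'x' -> {1,2}, take 1 (1->1 ok)
  t7 'x' -> {1,2}, take 2 (1->2 ok)
  t8 'y' -> {0}, take 0 (2->0 ok)
  t9 'x' -> {1,2}, take 1 (0->1 ok)
  t10 'x' -> {1,2}, take 2 (1->2 ok)
  t11 'y' -> {0}, take 0 (2->0 ok)
  t12 'y' -> {0}, take 0 (0->0 ok)
  t13 'x' -> {1,2}, take 1 (0->1 ok)
  t14 'x' -> {1,2}, take 1 (1->1 ok)
  t15 'x' -> {1,2}, take 2 (1->2 ok)
  t16 'y' -> {0}, take 0 (2->0 ok)
  t17 'x' -> {1,2}, take 1 (0->1 ok)
  t18 'x' -> {1,2}, take 2 (1->2 ok)

0,0,1,1,1,1,1,2,0,1,2,0,0,1,1,2,0,1,2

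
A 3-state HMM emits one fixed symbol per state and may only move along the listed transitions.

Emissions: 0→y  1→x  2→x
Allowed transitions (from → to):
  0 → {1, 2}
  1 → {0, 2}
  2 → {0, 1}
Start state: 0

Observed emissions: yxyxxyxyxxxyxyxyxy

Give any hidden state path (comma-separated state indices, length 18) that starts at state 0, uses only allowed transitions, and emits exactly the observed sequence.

  pos 0: y in {0}, choose 0; start
  pos 1: x in {1,2}, choose 1; 0->1 ok
  pos 2: y in {0}, choose 0; 1->0 ok
  pos 3: x in {1,2}, choose 1; 0->1 ok
  pos 4: x in {1,2}, choose 2; 1->2 ok
  pos 5: y in {0}, choose 0; 2->0 ok
  pos 6: x in {1,2}, choose 2; 0->2 ok
  pos 7: y in {0}, choose 0; 2->0 ok
  pos 8: x in {1,2}, choose 2; 0->2 ok
  pos 9: x in {1,2}, choose 1; 2->1 ok
  pos 10: x in {1,2}, choose 2; 1->2 ok
  pos 11: y in {0}, choose 0; 2->0 ok
  pos 12: x in {1,2}, choose 2; 0->2 ok
  pos 13: y in {0}, choose 0; 2->0 ok
  pos 14: x in {1,2}, choose 1; 0->1 ok
  pos 15: y in {0}, choose 0; 1->0 ok
  pos 16: x in {1,2}, choose 2; 0->2 ok
  pos 17: y in {0}, choose 0; 2->0 ok

0,1,0,1,2,0,2,0,2,1,2,0,2,0,1,0,2,0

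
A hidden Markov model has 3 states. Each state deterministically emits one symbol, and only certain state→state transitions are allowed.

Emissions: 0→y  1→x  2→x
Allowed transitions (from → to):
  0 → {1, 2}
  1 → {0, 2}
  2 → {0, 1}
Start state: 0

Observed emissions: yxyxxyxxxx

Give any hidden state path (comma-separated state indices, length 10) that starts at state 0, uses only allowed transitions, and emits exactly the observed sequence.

  t0 'y' -> {0}, take 0 (start)
  t1 'x' -> {1,2}, take 2 (0->2 ok)
  t2 'y' -> {0}, take 0 (2->0 ok)
  t3 'x' -> {1,2}, take 2 (0->2 ok)
  t4 'x' -> {1,2}, take 1 (2->1 ok)
  t5 'y' -> {0}, take 0 (1->0 ok)
  t6 'x' -> {1,2}, take 1 (0->1 ok)
  t7 'x' -> {1,2}, take 2 (1->2 ok)
  t8 'x' -> {1,2}, take 1 (2->1 ok)
  t9 'x' -> {1,2}, take 2 (1->2 ok)

0,2,0,2,1,0,1,2,1,2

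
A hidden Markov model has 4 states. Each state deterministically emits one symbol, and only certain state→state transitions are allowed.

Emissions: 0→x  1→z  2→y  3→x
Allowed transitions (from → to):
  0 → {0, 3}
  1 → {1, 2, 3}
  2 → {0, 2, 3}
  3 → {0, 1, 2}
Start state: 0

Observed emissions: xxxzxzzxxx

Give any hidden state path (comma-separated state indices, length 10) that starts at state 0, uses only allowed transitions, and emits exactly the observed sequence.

0,0,3,1,3,1,1,3,0,3

  t0 'x' -> {0,3}, take 0 (start)
  t1 'x' -> {0,3}, take 0 (0->0 ok)
  t2 'x' -> {0,3}, take 3 (0->3 ok)
  t3 'z' -> {1}, take 1 (3->1 ok)
  t4 'x' -> {0,3}, take 3 (1->3 ok)
  t5 'z' -> {1}, take 1 (3->1 ok)
  t6 'z' -> {1}, take 1 (1->1 ok)
  t7 'x' -> {0,3}, take 3 (1->3 ok)
  t8 'x' -> {0,3}, take 0 (3->0 ok)
  t9 'x' -> {0,3}, take 3 (0->3 ok)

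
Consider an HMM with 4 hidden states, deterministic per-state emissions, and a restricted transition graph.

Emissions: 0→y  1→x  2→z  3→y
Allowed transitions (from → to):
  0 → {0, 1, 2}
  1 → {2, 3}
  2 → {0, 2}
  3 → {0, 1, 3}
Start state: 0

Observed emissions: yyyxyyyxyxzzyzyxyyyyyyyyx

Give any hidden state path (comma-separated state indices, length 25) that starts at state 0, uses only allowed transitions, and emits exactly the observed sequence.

0,0,0,1,3,0,0,1,3,1,2,2,0,2,0,1,3,3,3,3,3,3,3,0,1

  [0] y  {0,3}  => 0  start
  [1] y  {0,3}  => 0  0->0 ok
  [2] y  {0,3}  => 0  0->0 ok
  [3] x  {1}  => 1  0->1 ok
  [4] y  {0,3}  => 3  1->3 ok
  [5] y  {0,3}  => 0  3->0 ok
  [6] y  {0,3}  => 0  0->0 ok
  [7] x  {1}  => 1  0->1 ok
  [8] y  {0,3}  => 3  1->3 ok
  [9] x  {1}  => 1  3->1 ok
  [10] z  {2}  => 2  1->2 ok
  [11] z  {2}  => 2  2->2 ok
  [12] y  {0,3}  => 0  2->0 ok
  [13] z  {2}  => 2  0->2 ok
  [14] y  {0,3}  => 0  2->0 ok
  [15] x  {1}  => 1  0->1 ok
  [16] y  {0,3}  => 3  1->3 ok
  [17] y  {0,3}  => 3  3->3 ok
  [18] y  {0,3}  => 3  3->3 ok
  [19] y  {0,3}  => 3  3->3 ok
  [20] y  {0,3}  => 3  3->3 ok
  [21] y  {0,3}  => 3  3->3 ok
  [22] y  {0,3}  => 3  3->3 ok
  [23] y  {0,3}  => 0  3->0 ok
  [24] x  {1}  => 1  0->1 ok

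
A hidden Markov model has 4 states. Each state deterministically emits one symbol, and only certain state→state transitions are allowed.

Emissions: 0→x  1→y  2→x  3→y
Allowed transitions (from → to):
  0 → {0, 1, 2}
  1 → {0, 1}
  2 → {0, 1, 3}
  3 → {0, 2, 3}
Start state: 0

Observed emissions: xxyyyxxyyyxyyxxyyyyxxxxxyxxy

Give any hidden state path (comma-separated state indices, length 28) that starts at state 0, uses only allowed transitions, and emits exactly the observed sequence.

  t0 'x' -> {0,2}, take 0 (start)
  t1 'x' -> {0,2}, take 2 (0->2 ok)
  t2 'y' -> {1,3}, take 3 (2->3 ok)
  t3 'y' -> {1,3}, take 3 (3->3 ok)
  t4 'y' -> {1,3}, take 3 (3->3 ok)
  t5 'x' -> {0,2}, take 0 (3->0 ok)
  t6 'x' -> {0,2}, take 0 (0->0 ok)
  t7 'y' -> {1,3}, take 1 (0->1 ok)
  t8 'y' -> {1,3}, take 1 (1->1 ok)
  t9 'y' -> {1,3}, take 1 (1->1 ok)
  t10 'x' -> {0,2}, take 0 (1->0 ok)
  t11 'y' -> {1,3}, take 1 (0->1 ok)
  t12 'y' -> {1,3}, take 1 (1->1 ok)
  t13 'x' -> {0,2}, take 0 (1->0 ok)
  t14 'x' -> {0,2}, take 0 (0->0 ok)
  t15 'y' -> {1,3}, take 1 (0->1 ok)
  t16 'y' -> {1,3}, take 1 (1->1 ok)
  t17 'y' -> {1,3}, take 1 (1->1 ok)
  t18 'y' -> {1,3}, take 1 (1->1 ok)
  t19 'x' -> {0,2}, take 0 (1->0 ok)
  t20 'x' -> {0,2}, take 2 (0->2 ok)
  t21 'x' -> {0,2}, take 0 (2->0 ok)
  t22 'x' -> {0,2}, take 0 (0->0 ok)
  t23 'x' -> {0,2}, take 2 (0->2 ok)
  t24 'y' -> {1,3}, take 1 (2->1 ok)
  t25 'x' -> {0,2}, take 0 (1->0 ok)
  t26 'x' -> {0,2}, take 0 (0->0 ok)
  t27 'y' -> {1,3}, take 1 (0->1 ok)

0,2,3,3,3,0,0,1,1,1,0,1,1,0,0,1,1,1,1,0,2,0,0,2,1,0,0,1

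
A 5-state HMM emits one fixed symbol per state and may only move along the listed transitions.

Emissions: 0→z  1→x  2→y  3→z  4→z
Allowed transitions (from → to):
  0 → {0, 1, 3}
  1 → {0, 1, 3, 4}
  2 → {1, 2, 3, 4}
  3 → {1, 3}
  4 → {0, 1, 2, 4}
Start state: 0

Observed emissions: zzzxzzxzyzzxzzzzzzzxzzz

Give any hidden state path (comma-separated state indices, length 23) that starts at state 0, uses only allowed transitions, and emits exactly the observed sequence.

0,3,3,1,4,0,1,4,2,4,0,1,0,0,3,3,3,3,3,1,0,3,3

  [0] z  {0,3,4}  => 0  start
  [1] z  {0,3,4}  => 3  0->3 ok
  [2] z  {0,3,4}  => 3  3->3 ok
  [3] x  {1}  => 1  3->1 ok
  [4] z  {0,3,4}  => 4  1->4 ok
  [5] z  {0,3,4}  => 0  4->0 ok
  [6] x  {1}  => 1  0->1 ok
  [7] z  {0,3,4}  => 4  1->4 ok
  [8] y  {2}  => 2  4->2 ok
  [9] z  {0,3,4}  => 4  2->4 ok
  [10] z  {0,3,4}  => 0  4->0 ok
  [11] x  {1}  => 1  0->1 ok
  [12] z  {0,3,4}  => 0  1->0 ok
  [13] z  {0,3,4}  => 0  0->0 ok
  [14] z  {0,3,4}  => 3  0->3 ok
  [15] z  {0,3,4}  => 3  3->3 ok
  [16] z  {0,3,4}  => 3  3->3 ok
  [17] z  {0,3,4}  => 3  3->3 ok
  [18] z  {0,3,4}  => 3  3->3 ok
  [19] x  {1}  => 1  3->1 ok
  [20] z  {0,3,4}  => 0  1->0 ok
  [21] z  {0,3,4}  => 3  0->3 ok
  [22] z  {0,3,4}  => 3  3->3 ok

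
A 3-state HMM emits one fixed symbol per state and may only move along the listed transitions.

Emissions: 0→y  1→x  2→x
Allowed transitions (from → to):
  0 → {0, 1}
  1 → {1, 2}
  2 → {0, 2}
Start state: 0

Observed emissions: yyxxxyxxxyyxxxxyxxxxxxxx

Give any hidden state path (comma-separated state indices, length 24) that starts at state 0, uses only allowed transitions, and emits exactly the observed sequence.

0,0,1,1,2,0,1,2,2,0,0,1,1,2,2,0,1,1,1,1,2,2,2,2

  [0] y  {0}  => 0  start
  [1] y  {0}  => 0  0->0 ok
  [2] x  {1,2}  => 1  0->1 ok
  [3] x  {1,2}  => 1  1->1 ok
  [4] x  {1,2}  => 2  1->2 ok
  [5] y  {0}  => 0  2->0 ok
  [6] x  {1,2}  => 1  0->1 ok
  [7] x  {1,2}  => 2  1->2 ok
  [8] x  {1,2}  => 2  2->2 ok
  [9] y  {0}  => 0  2->0 ok
  [10] y  {0}  => 0  0->0 ok
  [11] x  {1,2}  => 1  0->1 ok
  [12] x  {1,2}  => 1  1->1 ok
  [13] x  {1,2}  => 2  1->2 ok
  [14] x  {1,2}  => 2  2->2 ok
  [15] y  {0}  => 0  2->0 ok
  [16] x  {1,2}  => 1  0->1 ok
  [17] x  {1,2}  => 1  1->1 ok
  [18] x  {1,2}  => 1  1->1 ok
  [19] x  {1,2}  => 1  1->1 ok
  [20] x  {1,2}  => 2  1->2 ok
  [21] x  {1,2}  => 2  2->2 ok
  [22] x  {1,2}  => 2  2->2 ok
  [23] x  {1,2}  => 2  2->2 ok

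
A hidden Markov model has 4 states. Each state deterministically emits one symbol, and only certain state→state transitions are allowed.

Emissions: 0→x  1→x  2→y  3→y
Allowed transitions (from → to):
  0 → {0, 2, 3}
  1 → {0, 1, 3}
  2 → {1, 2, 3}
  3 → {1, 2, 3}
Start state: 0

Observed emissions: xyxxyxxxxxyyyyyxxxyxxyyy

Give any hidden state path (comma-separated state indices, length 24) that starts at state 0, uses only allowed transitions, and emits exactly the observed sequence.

  0: obs=x cand={0,1} pick 0 [start]
  1: obs=y cand={2,3} pick 2 [0->2 ok]
  2: obs=x cand={0,1} pick 1 [2->1 ok]
  3: obs=x cand={0,1} pick 0 [1->0 ok]
  4: obs=y cand={2,3} pick 2 [0->2 ok]
  5: obs=x cand={0,1} pick 1 [2->1 ok]
  6: obs=x cand={0,1} pick 1 [1->1 ok]
  7: obs=x cand={0,1} pick 1 [1->1 ok]
  8: obs=x cand={0,1} pick 0 [1->0 ok]
  9: obs=x cand={0,1} pick 0 [0->0 ok]
  10: obs=y cand={2,3} pick 3 [0->3 ok]
  11: obs=y cand={2,3} pick 2 [3->2 ok]
  12: obs=y cand={2,3} pick 3 [2->3 ok]
  13: obs=y cand={2,3} pick 3 [3->3 ok]
  14: obs=y cand={2,3} pick 3 [3->3 ok]
  15: obs=x cand={0,1} pick 1 [3->1 ok]
  16: obs=x cand={0,1} pick 0 [1->0 ok]
  17: obs=x cand={0,1} pick 0 [0->0 ok]
  18: obs=y cand={2,3} pick 3 [0->3 ok]
  19: obs=x cand={0,1} pick 1 [3->1 ok]
  20: obs=x cand={0,1} pick 0 [1->0 ok]
  21: obs=y cand={2,3} pick 2 [0->2 ok]
  22: obs=y cand={2,3} pick 2 [2->2 ok]
  23: obs=y cand={2,3} pick 3 [2->3 ok]

0,2,1,0,2,1,1,1,0,0,3,2,3,3,3,1,0,0,3,1,0,2,2,3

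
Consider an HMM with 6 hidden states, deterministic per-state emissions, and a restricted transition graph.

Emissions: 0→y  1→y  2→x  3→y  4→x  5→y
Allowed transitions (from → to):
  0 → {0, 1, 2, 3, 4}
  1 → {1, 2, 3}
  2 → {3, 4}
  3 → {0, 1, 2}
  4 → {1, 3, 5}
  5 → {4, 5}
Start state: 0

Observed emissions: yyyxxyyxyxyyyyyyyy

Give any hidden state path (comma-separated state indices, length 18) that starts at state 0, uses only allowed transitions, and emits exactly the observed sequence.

0,3,0,2,4,1,1,2,3,2,3,0,1,3,1,1,3,0

  0: obs=y cand={0,1,3,5} pick 0 [start]
  1: obs=y cand={0,1,3,5} pick 3 [0->3 ok]
  2: obs=y cand={0,1,3,5} pick 0 [3->0 ok]
  3: obs=x cand={2,4} pick 2 [0->2 ok]
  4: obs=x cand={2,4} pick 4 [2->4 ok]
  5: obs=y cand={0,1,3,5} pick 1 [4->1 ok]
  6: obs=y cand={0,1,3,5} pick 1 [1->1 ok]
  7: obs=x cand={2,4} pick 2 [1->2 ok]
  8: obs=y cand={0,1,3,5} pick 3 [2->3 ok]
  9: obs=x cand={2,4} pick 2 [3->2 ok]
  10: obs=y cand={0,1,3,5} pick 3 [2->3 ok]
  11: obs=y cand={0,1,3,5} pick 0 [3->0 ok]
  12: obs=y cand={0,1,3,5} pick 1 [0->1 ok]
  13: obs=y cand={0,1,3,5} pick 3 [1->3 ok]
  14: obs=y cand={0,1,3,5} pick 1 [3->1 ok]
  15: obs=y cand={0,1,3,5} pick 1 [1->1 ok]
  16: obs=y cand={0,1,3,5} pick 3 [1->3 ok]
  17: obs=y cand={0,1,3,5} pick 0 [3->0 ok]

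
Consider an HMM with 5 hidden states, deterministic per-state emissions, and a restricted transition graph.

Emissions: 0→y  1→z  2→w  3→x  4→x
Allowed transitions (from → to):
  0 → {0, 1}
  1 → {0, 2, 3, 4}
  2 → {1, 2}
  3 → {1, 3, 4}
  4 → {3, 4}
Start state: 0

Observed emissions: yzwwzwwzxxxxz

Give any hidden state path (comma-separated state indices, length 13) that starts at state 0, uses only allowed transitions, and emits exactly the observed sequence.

0,1,2,2,1,2,2,1,4,4,4,3,1

  t0 'y' -> {0}, take 0 (start)
  t1 'z' -> {1}, take 1 (0->1 ok)
  t2 'w' -> {2}, take 2 (1->2 ok)
  t3 'w' -> {2}, take 2 (2->2 ok)
  t4 'z' -> {1}, take 1 (2->1 ok)
  t5 'w' -> {2}, take 2 (1->2 ok)
  t6 'w' -> {2}, take 2 (2->2 ok)
  t7 'z' -> {1}, take 1 (2->1 ok)
  t8 'x' -> {3,4}, take 4 (1->4 ok)
  t9 'x' -> {3,4}, take 4 (4->4 ok)
  t10 'x' -> {3,4}, take 4 (4->4 ok)
  t11 'x' -> {3,4}, take 3 (4->3 ok)
  t12 'z' -> {1}, take 1 (3->1 ok)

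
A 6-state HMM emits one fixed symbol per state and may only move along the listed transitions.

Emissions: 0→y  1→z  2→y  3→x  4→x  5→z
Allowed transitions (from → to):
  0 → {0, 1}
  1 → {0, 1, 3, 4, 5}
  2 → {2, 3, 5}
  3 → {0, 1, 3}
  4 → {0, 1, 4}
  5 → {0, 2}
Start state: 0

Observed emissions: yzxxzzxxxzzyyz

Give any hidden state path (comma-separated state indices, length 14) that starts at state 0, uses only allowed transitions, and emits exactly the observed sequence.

  0: obs=y cand={0,2} pick 0 [start]
  1: obs=z cand={1,5} pick 1 [0->1 ok]
  2: obs=x cand={3,4} pick 3 [1->3 ok]
  3: obs=x cand={3,4} pick 3 [3->3 ok]
  4: obs=z cand={1,5} pick 1 [3->1 ok]
  5: obs=z cand={1,5} pick 1 [1->1 ok]
  6: obs=x cand={3,4} pick 3 [1->3 ok]
  7: obs=x cand={3,4} pick 3 [3->3 ok]
  8: obs=x cand={3,4} pick 3 [3->3 ok]
  9: obs=z cand={1,5} pick 1 [3->1 ok]
  10: obs=z cand={1,5} pick 5 [1->5 ok]
  11: obs=y cand={0,2} pick 0 [5->0 ok]
  12: obs=y cand={0,2} pick 0 [0->0 ok]
  13: obs=z cand={1,5} pick 1 [0->1 ok]

0,1,3,3,1,1,3,3,3,1,5,0,0,1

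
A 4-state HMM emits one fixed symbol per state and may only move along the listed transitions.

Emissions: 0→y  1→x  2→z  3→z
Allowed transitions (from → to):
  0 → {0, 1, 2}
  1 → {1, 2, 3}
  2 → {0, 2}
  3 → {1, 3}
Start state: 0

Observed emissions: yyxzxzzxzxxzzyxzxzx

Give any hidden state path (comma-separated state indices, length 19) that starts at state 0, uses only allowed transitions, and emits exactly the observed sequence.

  t0 'y' -> {0}, take 0 (start)
  t1 'y' -> {0}, take 0 (0->0 ok)
  t2 'x' -> {1}, take 1 (0->1 ok)
  t3 'z' -> {2,3}, take 3 (1->3 ok)
  t4 'x' -> {1}, take 1 (3->1 ok)
  t5 'z' -> {2,3}, take 3 (1->3 ok)
  t6 'z' -> {2,3}, take 3 (3->3 ok)
  t7 'x' -> {1}, take 1 (3->1 ok)
  t8 'z' -> {2,3}, take 3 (1->3 ok)
  t9 'x' -> {1}, take 1 (3->1 ok)
  t10 'x' -> {1}, take 1 (1->1 ok)
  t11 'z' -> {2,3}, take 2 (1->2 ok)
  t12 'z' -> {2,3}, take 2 (2->2 ok)
  t13 'y' -> {0}, take 0 (2->0 ok)
  t14 'x' -> {1}, take 1 (0->1 ok)
  t15 'z' -> {2,3}, take 3 (1->3 ok)
  t16 'x' -> {1}, take 1 (3->1 ok)
  t17 'z' -> {2,3}, take 3 (1->3 ok)
  t18 'x' -> {1}, take 1 (3->1 ok)

0,0,1,3,1,3,3,1,3,1,1,2,2,0,1,3,1,3,1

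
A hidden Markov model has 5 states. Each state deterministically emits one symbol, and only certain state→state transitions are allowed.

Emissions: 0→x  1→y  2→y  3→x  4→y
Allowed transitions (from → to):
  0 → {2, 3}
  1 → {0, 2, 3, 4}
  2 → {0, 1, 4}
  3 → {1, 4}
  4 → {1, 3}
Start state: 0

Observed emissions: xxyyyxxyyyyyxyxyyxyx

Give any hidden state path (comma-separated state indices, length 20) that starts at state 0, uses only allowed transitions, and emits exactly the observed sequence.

  t0 'x' -> {0,3}, take 0 (start)
  t1 'x' -> {0,3}, take 3 (0->3 ok)
  t2 'y' -> {1,2,4}, take 1 (3->1 ok)
  t3 'y' -> {1,2,4}, take 2 (1->2 ok)
  t4 'y' -> {1,2,4}, take 1 (2->1 ok)
  t5 'x' -> {0,3}, take 0 (1->0 ok)
  t6 'x' -> {0,3}, take 3 (0->3 ok)
  t7 'y' -> {1,2,4}, take 4 (3->4 ok)
  t8 'y' -> {1,2,4}, take 1 (4->1 ok)
  t9 'y' -> {1,2,4}, take 4 (1->4 ok)
  t10 'y' -> {1,2,4}, take 1 (4->1 ok)
  t11 'y' -> {1,2,4}, take 4 (1->4 ok)
  t12 'x' -> {0,3}, take 3 (4->3 ok)
  t13 'y' -> {1,2,4}, take 1 (3->1 ok)
  t14 'x' -> {0,3}, take 3 (1->3 ok)
  t15 'y' -> {1,2,4}, take 1 (3->1 ok)
  t16 'y' -> {1,2,4}, take 4 (1->4 ok)
  t17 'x' -> {0,3}, take 3 (4->3 ok)
  t18 'y' -> {1,2,4}, take 4 (3->4 ok)
  t19 'x' -> {0,3}, take 3 (4->3 ok)

0,3,1,2,1,0,3,4,1,4,1,4,3,1,3,1,4,3,4,3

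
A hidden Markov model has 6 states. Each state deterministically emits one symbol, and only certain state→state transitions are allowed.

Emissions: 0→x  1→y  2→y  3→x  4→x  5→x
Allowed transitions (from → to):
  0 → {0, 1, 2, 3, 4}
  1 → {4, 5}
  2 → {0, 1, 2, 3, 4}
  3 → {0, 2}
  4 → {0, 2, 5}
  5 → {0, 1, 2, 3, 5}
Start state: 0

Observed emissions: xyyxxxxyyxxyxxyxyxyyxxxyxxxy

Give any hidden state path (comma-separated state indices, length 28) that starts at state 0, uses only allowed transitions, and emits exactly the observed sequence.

  0: obs=x cand={0,3,4,5} pick 0 [start]
  1: obs=y cand={1,2} pick 2 [0->2 ok]
  2: obs=y cand={1,2} pick 2 [2->2 ok]
  3: obs=x cand={0,3,4,5} pick 3 [2->3 ok]
  4: obs=x cand={0,3,4,5} pick 0 [3->0 ok]
  5: obs=x cand={0,3,4,5} pick 0 [0->0 ok]
  6: obs=x cand={0,3,4,5} pick 3 [0->3 ok]
  7: obs=y cand={1,2} pick 2 [3->2 ok]
  8: obs=y cand={1,2} pick 1 [2->1 ok]
  9: obs=x cand={0,3,4,5} pick 5 [1->5 ok]
  10: obs=x cand={0,3,4,5} pick 3 [5->3 ok]
  11: obs=y cand={1,2} pick 2 [3->2 ok]
  12: obs=x cand={0,3,4,5} pick 4 [2->4 ok]
  13: obs=x cand={0,3,4,5} pick 0 [4->0 ok]
  14: obs=y cand={1,2} pick 1 [0->1 ok]
  15: obs=x cand={0,3,4,5} pick 5 [1->5 ok]
  16: obs=y cand={1,2} pick 2 [5->2 ok]
  17: obs=x cand={0,3,4,5} pick 4 [2->4 ok]
  18: obs=y cand={1,2} pick 2 [4->2 ok]
  19: obs=y cand={1,2} pick 2 [2->2 ok]
  20: obs=x cand={0,3,4,5} pick 4 [2->4 ok]
  21: obs=x cand={0,3,4,5} pick 0 [4->0 ok]
  22: obs=x cand={0,3,4,5} pick 4 [0->4 ok]
  23: obs=y cand={1,2} pick 2 [4->2 ok]
  24: obs=x cand={0,3,4,5} pick 0 [2->0 ok]
  25: obs=x cand={0,3,4,5} pick 3 [0->3 ok]
  26: obs=x cand={0,3,4,5} pick 0 [3->0 ok]
  27: obs=y cand={1,2} pick 2 [0->2 ok]

0,2,2,3,0,0,3,2,1,5,3,2,4,0,1,5,2,4,2,2,4,0,4,2,0,3,0,2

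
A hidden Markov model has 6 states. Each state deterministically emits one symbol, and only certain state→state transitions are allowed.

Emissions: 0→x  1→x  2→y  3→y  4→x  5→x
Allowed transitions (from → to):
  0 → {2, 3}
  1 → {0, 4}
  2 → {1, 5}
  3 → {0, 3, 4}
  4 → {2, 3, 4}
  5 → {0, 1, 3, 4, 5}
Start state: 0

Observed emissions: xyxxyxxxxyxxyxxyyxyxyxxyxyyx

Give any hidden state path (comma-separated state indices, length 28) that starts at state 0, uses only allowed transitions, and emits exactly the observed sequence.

  pos 0: x in {0,1,4,5}, choose 0; start
  pos 1: y in {2,3}, choose 2; 0->2 ok
  pos 2: x in {0,1,4,5}, choose 1; 2->1 ok
  pos 3: x in {0,1,4,5}, choose 0; 1->0 ok
  pos 4: y in {2,3}, choose 3; 0->3 ok
  pos 5: x in {0,1,4,5}, choose 4; 3->4 ok
  pos 6: x in {0,1,4,5}, choose 4; 4->4 ok
  pos 7: x in {0,1,4,5}, choose 4; 4->4 ok
  pos 8: x in {0,1,4,5}, choose 4; 4->4 ok
  pos 9: y in {2,3}, choose 2; 4->2 ok
  pos 10: x in {0,1,4,5}, choose 5; 2->5 ok
  pos 11: x in {0,1,4,5}, choose 4; 5->4 ok
  pos 12: y in {2,3}, choose 2; 4->2 ok
  pos 13: x in {0,1,4,5}, choose 1; 2->1 ok
  pos 14: x in {0,1,4,5}, choose 0; 1->0 ok
  pos 15: y in {2,3}, choose 3; 0->3 ok
  pos 16: y in {2,3}, choose 3; 3->3 ok
  pos 17: x in {0,1,4,5}, choose 0; 3->0 ok
  pos 18: y in {2,3}, choose 3; 0->3 ok
  pos 19: x in {0,1,4,5}, choose 4; 3->4 ok
  pos 20: y in {2,3}, choose 2; 4->2 ok
  pos 21: x in {0,1,4,5}, choose 1; 2->1 ok
  pos 22: x in {0,1,4,5}, choose 4; 1->4 ok
  pos 23: y in {2,3}, choose 2; 4->2 ok
  pos 24: x in {0,1,4,5}, choose 5; 2->5 ok
  pos 25: y in {2,3}, choose 3; 5->3 ok
  pos 26: y in {2,3}, choose 3; 3->3 ok
  pos 27: x in {0,1,4,5}, choose 4; 3->4 ok

0,2,1,0,3,4,4,4,4,2,5,4,2,1,0,3,3,0,3,4,2,1,4,2,5,3,3,4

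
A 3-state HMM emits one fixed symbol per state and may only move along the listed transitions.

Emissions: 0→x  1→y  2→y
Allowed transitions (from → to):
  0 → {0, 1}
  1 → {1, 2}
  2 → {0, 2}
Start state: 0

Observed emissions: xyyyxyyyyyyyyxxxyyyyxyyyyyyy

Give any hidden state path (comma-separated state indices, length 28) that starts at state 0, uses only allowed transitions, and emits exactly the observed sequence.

0,1,1,2,0,1,1,1,1,1,2,2,2,0,0,0,1,1,2,2,0,1,1,1,1,1,2,2

  pos 0: x in {0}, choose 0; start
  pos 1: y in {1,2}, choose 1; 0->1 ok
  pos 2: y in {1,2}, choose 1; 1->1 ok
  pos 3: y in {1,2}, choose 2; 1->2 ok
  pos 4: x in {0}, choose 0; 2->0 ok
  pos 5: y in {1,2}, choose 1; 0->1 ok
  pos 6: y in {1,2}, choose 1; 1->1 ok
  pos 7: y in {1,2}, choose 1; 1->1 ok
  pos 8: y in {1,2}, choose 1; 1->1 ok
  pos 9: y in {1,2}, choose 1; 1->1 ok
  pos 10: y in {1,2}, choose 2; 1->2 ok
  pos 11: y in {1,2}, choose 2; 2->2 ok
  pos 12: y in {1,2}, choose 2; 2->2 ok
  pos 13: x in {0}, choose 0; 2->0 ok
  pos 14: x in {0}, choose 0; 0->0 ok
  pos 15: x in {0}, choose 0; 0->0 ok
  pos 16: y in {1,2}, choose 1; 0->1 ok
  pos 17: y in {1,2}, choose 1; 1->1 ok
  pos 18: y in {1,2}, choose 2; 1->2 ok
  pos 19: y in {1,2}, choose 2; 2->2 ok
  pos 20: x in {0}, choose 0; 2->0 ok
  pos 21: y in {1,2}, choose 1; 0->1 ok
  pos 22: y in {1,2}, choose 1; 1->1 ok
  pos 23: y in {1,2}, choose 1; 1->1 ok
  pos 24: y in {1,2}, choose 1; 1->1 ok
  pos 25: y in {1,2}, choose 1; 1->1 ok
  pos 26: y in {1,2}, choose 2; 1->2 ok
  pos 27: y in {1,2}, choose 2; 2->2 ok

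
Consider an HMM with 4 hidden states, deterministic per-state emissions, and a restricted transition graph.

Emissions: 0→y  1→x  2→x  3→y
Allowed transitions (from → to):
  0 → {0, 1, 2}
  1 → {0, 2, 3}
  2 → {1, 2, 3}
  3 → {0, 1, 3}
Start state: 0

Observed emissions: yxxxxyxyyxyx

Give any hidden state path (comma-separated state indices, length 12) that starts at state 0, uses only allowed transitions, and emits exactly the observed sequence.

  [0] y  {0,3}  => 0  start
  [1] x  {1,2}  => 1  0->1 ok
  [2] x  {1,2}  => 2  1->2 ok
  [3] x  {1,2}  => 2  2->2 ok
  [4] x  {1,2}  => 1  2->1 ok
  [5] y  {0,3}  => 0  1->0 ok
  [6] x  {1,2}  => 1  0->1 ok
  [7] y  {0,3}  => 3  1->3 ok
  [8] y  {0,3}  => 3  3->3 ok
  [9] x  {1,2}  => 1  3->1 ok
  [10] y  {0,3}  => 0  1->0 ok
  [11] x  {1,2}  => 1  0->1 ok

0,1,2,2,1,0,1,3,3,1,0,1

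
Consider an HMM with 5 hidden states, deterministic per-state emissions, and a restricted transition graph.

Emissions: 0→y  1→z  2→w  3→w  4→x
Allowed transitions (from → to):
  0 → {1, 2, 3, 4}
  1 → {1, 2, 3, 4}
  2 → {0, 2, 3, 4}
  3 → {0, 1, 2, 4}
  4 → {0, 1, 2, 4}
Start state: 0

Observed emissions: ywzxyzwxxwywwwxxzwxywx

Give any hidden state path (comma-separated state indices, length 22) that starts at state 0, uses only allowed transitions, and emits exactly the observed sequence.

  [0] y  {0}  => 0  start
  [1] w  {2,3}  => 3  0->3 ok
  [2] z  {1}  => 1  3->1 ok
  [3] x  {4}  => 4  1->4 ok
  [4] y  {0}  => 0  4->0 ok
  [5] z  {1}  => 1  0->1 ok
  [6] w  {2,3}  => 3  1->3 ok
  [7] x  {4}  => 4  3->4 ok
  [8] x  {4}  => 4  4->4 ok
  [9] w  {2,3}  => 2  4->2 ok
  [10] y  {0}  => 0  2->0 ok
  [11] w  {2,3}  => 2  0->2 ok
  [12] w  {2,3}  => 2  2->2 ok
  [13] w  {2,3}  => 3  2->3 ok
  [14] x  {4}  => 4  3->4 ok
  [15] x  {4}  => 4  4->4 ok
  [16] z  {1}  => 1  4->1 ok
  [17] w  {2,3}  => 3  1->3 ok
  [18] x  {4}  => 4  3->4 ok
  [19] y  {0}  => 0  4->0 ok
  [20] w  {2,3}  => 2  0->2 ok
  [21] x  {4}  => 4  2->4 ok

0,3,1,4,0,1,3,4,4,2,0,2,2,3,4,4,1,3,4,0,2,4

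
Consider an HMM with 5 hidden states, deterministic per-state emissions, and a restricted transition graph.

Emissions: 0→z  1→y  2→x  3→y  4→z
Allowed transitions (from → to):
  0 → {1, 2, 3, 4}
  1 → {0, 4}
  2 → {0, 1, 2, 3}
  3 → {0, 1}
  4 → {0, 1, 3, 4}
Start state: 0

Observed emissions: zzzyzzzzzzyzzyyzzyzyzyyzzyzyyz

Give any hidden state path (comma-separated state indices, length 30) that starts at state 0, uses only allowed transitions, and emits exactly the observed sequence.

  0: obs=z cand={0,4} pick 0 [start]
  1: obs=z cand={0,4} pick 4 [0->4 ok]
  2: obs=z cand={0,4} pick 4 [4->4 ok]
  3: obs=y cand={1,3} pick 1 [4->1 ok]
  4: obs=z cand={0,4} pick 4 [1->4 ok]
  5: obs=z cand={0,4} pick 4 [4->4 ok]
  6: obs=z cand={0,4} pick 4 [4->4 ok]
  7: obs=z cand={0,4} pick 4 [4->4 ok]
  8: obs=z cand={0,4} pick 0 [4->0 ok]
  9: obs=z cand={0,4} pick 4 [0->4 ok]
  10: obs=y cand={1,3} pick 3 [4->3 ok]
  11: obs=z cand={0,4} pick 0 [3->0 ok]
  12: obs=z cand={0,4} pick 4 [0->4 ok]
  13: obs=y cand={1,3} pick 3 [4->3 ok]
  14: obs=y cand={1,3} pick 1 [3->1 ok]
  15: obs=z cand={0,4} pick 4 [1->4 ok]
  16: obs=z cand={0,4} pick 4 [4->4 ok]
  17: obs=y cand={1,3} pick 3 [4->3 ok]
  18: obs=z cand={0,4} pick 0 [3->0 ok]
  19: obs=y cand={1,3} pick 1 [0->1 ok]
  20: obs=z cand={0,4} pick 0 [1->0 ok]
  21: obs=y cand={1,3} pick 3 [0->3 ok]
  22: obs=y cand={1,3} pick 1 [3->1 ok]
  23: obs=z cand={0,4} pick 4 [1->4 ok]
  24: obs=z cand={0,4} pick 0 [4->0 ok]
  25: obs=y cand={1,3} pick 1 [0->1 ok]
  26: obs=z cand={0,4} pick 4 [1->4 ok]
  27: obs=y cand={1,3} pick 3 [4->3 ok]
  28: obs=y cand={1,3} pick 1 [3->1 ok]
  29: obs=z cand={0,4} pick 4 [1->4 ok]

0,4,4,1,4,4,4,4,0,4,3,0,4,3,1,4,4,3,0,1,0,3,1,4,0,1,4,3,1,4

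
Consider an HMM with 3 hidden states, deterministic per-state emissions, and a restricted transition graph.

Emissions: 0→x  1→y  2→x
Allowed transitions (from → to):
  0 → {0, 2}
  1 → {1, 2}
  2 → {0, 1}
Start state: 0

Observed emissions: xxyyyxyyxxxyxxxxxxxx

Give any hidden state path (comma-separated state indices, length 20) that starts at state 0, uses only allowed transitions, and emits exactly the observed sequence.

  t0 'x' -> {0,2}, take 0 (start)
  t1 'x' -> {0,2}, take 2 (0->2 ok)
  t2 'y' -> {1}, take 1 (2->1 ok)
  t3 'y' -> {1}, take 1 (1->1 ok)
  t4 'y' -> {1}, take 1 (1->1 ok)
  t5 'x' -> {0,2}, take 2 (1->2 ok)
  t6 'y' -> {1}, take 1 (2->1 ok)
  t7 'y' -> {1}, take 1 (1->1 ok)
  t8 'x' -> {0,2}, take 2 (1->2 ok)
  t9 'x' -> {0,2}, take 0 (2->0 ok)
  t10 'x' -> {0,2}, take 2 (0->2 ok)
  t11 'y' -> {1}, take 1 (2->1 ok)
  t12 'x' -> {0,2}, take 2 (1->2 ok)
  t13 'x' -> {0,2}, take 0 (2->0 ok)
  t14 'x' -> {0,2}, take 0 (0->0 ok)
  t15 'x' -> {0,2}, take 2 (0->2 ok)
  t16 'x' -> {0,2}, take 0 (2->0 ok)
  t17 'x' -> {0,2}, take 2 (0->2 ok)
  t18 'x' -> {0,2}, take 0 (2->0 ok)
  t19 'x' -> {0,2}, take 2 (0->2 ok)

0,2,1,1,1,2,1,1,2,0,2,1,2,0,0,2,0,2,0,2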